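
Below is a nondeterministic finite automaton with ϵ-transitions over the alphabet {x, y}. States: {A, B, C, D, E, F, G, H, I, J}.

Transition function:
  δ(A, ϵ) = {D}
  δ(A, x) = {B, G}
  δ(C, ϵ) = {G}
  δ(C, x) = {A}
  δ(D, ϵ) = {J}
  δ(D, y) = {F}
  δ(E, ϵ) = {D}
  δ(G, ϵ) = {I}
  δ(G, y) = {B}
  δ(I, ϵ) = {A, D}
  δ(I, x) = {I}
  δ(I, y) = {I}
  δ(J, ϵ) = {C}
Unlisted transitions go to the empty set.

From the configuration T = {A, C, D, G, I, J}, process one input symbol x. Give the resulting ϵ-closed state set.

A on x → {B, G}.
C on x → {A}.
I on x → {I}.
No x-transition from D, G, J.
Union after reading x: {A, B, G, I}.
Now take the ϵ-closure:
From A via ϵ: add D.
From D via ϵ: add J.
From J via ϵ: add C.
No new states can be added; the closed set is {A, B, C, D, G, I, J}.

{A, B, C, D, G, I, J}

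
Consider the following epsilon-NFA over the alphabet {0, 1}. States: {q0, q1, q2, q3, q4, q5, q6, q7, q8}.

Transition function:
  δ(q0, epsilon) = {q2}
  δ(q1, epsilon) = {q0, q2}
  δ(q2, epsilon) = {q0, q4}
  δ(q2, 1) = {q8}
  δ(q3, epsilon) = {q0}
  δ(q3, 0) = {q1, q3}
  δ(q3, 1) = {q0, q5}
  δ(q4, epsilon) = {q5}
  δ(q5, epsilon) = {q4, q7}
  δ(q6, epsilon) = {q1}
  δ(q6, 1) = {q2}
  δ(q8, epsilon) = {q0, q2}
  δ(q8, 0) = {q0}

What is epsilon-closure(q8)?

{q0, q2, q4, q5, q7, q8}

Start with {q8}.
From q8 via epsilon: add q0, q2.
From q2 via epsilon: add q4.
From q4 via epsilon: add q5.
From q5 via epsilon: add q7.
No new states can be added; the closed set is {q0, q2, q4, q5, q7, q8}.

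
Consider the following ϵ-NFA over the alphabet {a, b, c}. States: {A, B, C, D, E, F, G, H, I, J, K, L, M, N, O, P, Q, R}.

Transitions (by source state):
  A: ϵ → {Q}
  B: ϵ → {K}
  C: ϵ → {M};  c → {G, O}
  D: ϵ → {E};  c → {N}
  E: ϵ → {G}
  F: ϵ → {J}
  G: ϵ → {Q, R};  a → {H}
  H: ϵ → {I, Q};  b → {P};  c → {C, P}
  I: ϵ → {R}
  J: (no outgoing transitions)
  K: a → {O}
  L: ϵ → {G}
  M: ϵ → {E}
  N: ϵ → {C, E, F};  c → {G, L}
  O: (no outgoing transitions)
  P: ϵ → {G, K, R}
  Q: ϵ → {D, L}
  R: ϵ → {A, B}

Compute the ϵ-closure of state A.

{A, B, D, E, G, K, L, Q, R}

Start with {A}.
From A via ϵ: add Q.
From Q via ϵ: add D, L.
From D via ϵ: add E.
From L via ϵ: add G.
From G via ϵ: add R.
From R via ϵ: add B.
From B via ϵ: add K.
No new states can be added; the closed set is {A, B, D, E, G, K, L, Q, R}.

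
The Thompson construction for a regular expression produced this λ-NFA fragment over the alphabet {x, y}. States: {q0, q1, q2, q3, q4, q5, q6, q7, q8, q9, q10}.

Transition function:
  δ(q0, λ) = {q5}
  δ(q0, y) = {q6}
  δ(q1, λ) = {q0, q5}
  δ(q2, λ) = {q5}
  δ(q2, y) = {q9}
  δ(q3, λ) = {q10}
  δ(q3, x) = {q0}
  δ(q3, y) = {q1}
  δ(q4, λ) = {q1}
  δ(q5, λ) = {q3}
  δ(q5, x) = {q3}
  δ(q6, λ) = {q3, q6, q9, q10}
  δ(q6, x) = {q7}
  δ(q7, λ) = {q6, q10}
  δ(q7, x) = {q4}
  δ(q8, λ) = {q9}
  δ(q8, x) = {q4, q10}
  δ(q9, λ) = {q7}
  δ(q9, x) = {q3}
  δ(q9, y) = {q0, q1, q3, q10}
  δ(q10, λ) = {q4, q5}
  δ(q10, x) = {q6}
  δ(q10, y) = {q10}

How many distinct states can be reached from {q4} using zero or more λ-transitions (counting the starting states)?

6

Start with {q4}.
From q4 via λ: add q1.
From q1 via λ: add q0, q5.
From q5 via λ: add q3.
From q3 via λ: add q10.
λ-closure = {q0, q1, q3, q4, q5, q10}, which has 6 states.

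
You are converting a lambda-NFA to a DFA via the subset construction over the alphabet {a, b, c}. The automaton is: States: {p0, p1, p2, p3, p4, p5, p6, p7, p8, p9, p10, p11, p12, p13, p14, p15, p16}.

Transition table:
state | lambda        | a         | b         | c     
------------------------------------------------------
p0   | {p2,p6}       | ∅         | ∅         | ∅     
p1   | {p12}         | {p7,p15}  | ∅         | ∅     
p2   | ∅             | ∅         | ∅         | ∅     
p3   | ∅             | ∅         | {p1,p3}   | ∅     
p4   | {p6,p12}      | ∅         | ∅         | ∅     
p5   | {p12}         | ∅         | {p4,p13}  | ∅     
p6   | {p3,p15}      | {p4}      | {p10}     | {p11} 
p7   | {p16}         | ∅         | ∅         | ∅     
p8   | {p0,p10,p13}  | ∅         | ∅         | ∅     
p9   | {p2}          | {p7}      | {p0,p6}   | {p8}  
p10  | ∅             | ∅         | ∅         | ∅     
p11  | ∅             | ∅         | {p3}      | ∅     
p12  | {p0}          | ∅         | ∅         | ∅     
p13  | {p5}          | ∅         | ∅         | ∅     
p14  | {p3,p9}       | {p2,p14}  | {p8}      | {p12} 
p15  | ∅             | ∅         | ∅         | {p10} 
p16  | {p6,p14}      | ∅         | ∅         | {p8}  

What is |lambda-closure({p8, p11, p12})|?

Start with {p8, p11, p12}.
From p8 via lambda: add p0, p10, p13.
From p0 via lambda: add p2, p6.
From p13 via lambda: add p5.
From p6 via lambda: add p3, p15.
lambda-closure = {p0, p2, p3, p5, p6, p8, p10, p11, p12, p13, p15}, which has 11 states.

11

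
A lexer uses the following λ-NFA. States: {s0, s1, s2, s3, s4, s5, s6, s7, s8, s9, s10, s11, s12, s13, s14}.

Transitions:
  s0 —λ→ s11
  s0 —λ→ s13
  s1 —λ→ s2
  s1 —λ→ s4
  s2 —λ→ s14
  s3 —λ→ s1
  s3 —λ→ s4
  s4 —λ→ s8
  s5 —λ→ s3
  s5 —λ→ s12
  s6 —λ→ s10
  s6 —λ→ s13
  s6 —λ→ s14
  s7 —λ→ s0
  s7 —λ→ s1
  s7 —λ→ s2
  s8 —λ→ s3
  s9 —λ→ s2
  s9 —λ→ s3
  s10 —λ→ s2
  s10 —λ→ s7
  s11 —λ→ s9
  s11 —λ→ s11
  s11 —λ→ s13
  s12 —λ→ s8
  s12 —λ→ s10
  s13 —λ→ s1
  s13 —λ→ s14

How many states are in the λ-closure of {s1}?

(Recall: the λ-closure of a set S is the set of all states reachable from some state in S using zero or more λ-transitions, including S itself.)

6

Start with {s1}.
From s1 via λ: add s2, s4.
From s2 via λ: add s14.
From s4 via λ: add s8.
From s8 via λ: add s3.
λ-closure = {s1, s2, s3, s4, s8, s14}, which has 6 states.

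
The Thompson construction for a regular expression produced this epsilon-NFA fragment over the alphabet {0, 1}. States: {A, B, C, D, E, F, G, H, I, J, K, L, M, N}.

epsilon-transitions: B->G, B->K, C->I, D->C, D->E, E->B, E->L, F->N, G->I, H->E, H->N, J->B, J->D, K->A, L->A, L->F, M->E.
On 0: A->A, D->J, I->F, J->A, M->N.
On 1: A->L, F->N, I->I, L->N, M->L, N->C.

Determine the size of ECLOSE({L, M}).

10

Start with {L, M}.
From L via epsilon: add A, F.
From M via epsilon: add E.
From E via epsilon: add B.
From F via epsilon: add N.
From B via epsilon: add G, K.
From G via epsilon: add I.
epsilon-closure = {A, B, E, F, G, I, K, L, M, N}, which has 10 states.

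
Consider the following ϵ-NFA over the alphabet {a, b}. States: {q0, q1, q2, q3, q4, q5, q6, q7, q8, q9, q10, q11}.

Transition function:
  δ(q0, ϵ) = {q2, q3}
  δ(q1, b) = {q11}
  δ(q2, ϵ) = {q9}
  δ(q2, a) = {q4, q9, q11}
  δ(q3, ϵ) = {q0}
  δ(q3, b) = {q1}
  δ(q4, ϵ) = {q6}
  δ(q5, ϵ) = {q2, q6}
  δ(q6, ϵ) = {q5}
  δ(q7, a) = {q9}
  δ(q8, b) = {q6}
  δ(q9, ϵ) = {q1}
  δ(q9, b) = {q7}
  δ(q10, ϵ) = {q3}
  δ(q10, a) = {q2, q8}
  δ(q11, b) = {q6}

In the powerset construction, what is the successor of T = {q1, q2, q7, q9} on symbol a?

{q1, q2, q4, q5, q6, q9, q11}

q2 on a → {q4, q9, q11}.
q7 on a → {q9}.
No a-transition from q1, q9.
Union after reading a: {q4, q9, q11}.
Now take the ϵ-closure:
From q4 via ϵ: add q6.
From q9 via ϵ: add q1.
From q6 via ϵ: add q5.
From q5 via ϵ: add q2.
No new states can be added; the closed set is {q1, q2, q4, q5, q6, q9, q11}.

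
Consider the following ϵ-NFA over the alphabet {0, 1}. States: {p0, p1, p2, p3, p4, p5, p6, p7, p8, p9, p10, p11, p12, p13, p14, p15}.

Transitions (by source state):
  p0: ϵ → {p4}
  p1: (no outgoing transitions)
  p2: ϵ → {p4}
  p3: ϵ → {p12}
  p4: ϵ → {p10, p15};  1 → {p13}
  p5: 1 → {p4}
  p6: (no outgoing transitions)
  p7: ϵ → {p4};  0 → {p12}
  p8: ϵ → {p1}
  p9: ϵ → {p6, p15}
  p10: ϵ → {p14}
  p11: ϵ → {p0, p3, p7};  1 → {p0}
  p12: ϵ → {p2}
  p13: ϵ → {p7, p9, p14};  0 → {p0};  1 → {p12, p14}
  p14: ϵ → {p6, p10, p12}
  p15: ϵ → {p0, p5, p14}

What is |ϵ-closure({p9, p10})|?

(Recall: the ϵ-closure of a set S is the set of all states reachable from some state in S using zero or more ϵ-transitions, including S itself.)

10

Start with {p9, p10}.
From p9 via ϵ: add p6, p15.
From p10 via ϵ: add p14.
From p14 via ϵ: add p12.
From p15 via ϵ: add p0, p5.
From p0 via ϵ: add p4.
From p12 via ϵ: add p2.
ϵ-closure = {p0, p2, p4, p5, p6, p9, p10, p12, p14, p15}, which has 10 states.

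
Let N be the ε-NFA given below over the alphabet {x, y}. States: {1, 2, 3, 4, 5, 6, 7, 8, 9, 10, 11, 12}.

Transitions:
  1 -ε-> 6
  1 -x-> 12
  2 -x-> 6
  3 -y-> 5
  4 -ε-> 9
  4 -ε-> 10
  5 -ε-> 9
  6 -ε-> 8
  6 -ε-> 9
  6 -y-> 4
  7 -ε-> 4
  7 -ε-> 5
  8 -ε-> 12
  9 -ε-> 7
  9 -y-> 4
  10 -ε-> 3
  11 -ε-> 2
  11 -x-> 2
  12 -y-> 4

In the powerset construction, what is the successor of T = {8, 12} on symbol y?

12 on y → {4}.
No y-transition from 8.
Union after reading y: {4}.
Now take the ε-closure:
From 4 via ε: add 9, 10.
From 9 via ε: add 7.
From 10 via ε: add 3.
From 7 via ε: add 5.
No new states can be added; the closed set is {3, 4, 5, 7, 9, 10}.

{3, 4, 5, 7, 9, 10}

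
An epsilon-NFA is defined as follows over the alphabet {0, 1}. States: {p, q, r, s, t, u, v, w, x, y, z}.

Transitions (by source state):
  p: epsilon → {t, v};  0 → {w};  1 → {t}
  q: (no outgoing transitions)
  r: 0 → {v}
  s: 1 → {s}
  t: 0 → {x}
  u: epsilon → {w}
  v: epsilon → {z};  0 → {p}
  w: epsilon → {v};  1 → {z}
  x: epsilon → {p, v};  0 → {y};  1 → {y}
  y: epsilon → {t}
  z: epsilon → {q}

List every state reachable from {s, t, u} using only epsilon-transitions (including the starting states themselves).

Start with {s, t, u}.
From u via epsilon: add w.
From w via epsilon: add v.
From v via epsilon: add z.
From z via epsilon: add q.
No new states can be added; the closed set is {q, s, t, u, v, w, z}.

{q, s, t, u, v, w, z}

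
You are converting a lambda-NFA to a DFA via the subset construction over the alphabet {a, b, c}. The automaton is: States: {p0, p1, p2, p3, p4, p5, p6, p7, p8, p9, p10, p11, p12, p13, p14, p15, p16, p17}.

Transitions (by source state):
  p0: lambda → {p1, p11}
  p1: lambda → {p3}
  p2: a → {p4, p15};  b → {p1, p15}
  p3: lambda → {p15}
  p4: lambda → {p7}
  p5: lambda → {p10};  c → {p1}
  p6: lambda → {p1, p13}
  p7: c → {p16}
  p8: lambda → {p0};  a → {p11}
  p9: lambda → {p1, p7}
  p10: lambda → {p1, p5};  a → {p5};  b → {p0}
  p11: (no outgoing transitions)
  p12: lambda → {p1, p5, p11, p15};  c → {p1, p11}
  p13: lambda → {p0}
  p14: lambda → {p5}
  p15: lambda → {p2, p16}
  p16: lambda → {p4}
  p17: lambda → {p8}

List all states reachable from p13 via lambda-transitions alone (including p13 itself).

Start with {p13}.
From p13 via lambda: add p0.
From p0 via lambda: add p1, p11.
From p1 via lambda: add p3.
From p3 via lambda: add p15.
From p15 via lambda: add p2, p16.
From p16 via lambda: add p4.
From p4 via lambda: add p7.
No new states can be added; the closed set is {p0, p1, p2, p3, p4, p7, p11, p13, p15, p16}.

{p0, p1, p2, p3, p4, p7, p11, p13, p15, p16}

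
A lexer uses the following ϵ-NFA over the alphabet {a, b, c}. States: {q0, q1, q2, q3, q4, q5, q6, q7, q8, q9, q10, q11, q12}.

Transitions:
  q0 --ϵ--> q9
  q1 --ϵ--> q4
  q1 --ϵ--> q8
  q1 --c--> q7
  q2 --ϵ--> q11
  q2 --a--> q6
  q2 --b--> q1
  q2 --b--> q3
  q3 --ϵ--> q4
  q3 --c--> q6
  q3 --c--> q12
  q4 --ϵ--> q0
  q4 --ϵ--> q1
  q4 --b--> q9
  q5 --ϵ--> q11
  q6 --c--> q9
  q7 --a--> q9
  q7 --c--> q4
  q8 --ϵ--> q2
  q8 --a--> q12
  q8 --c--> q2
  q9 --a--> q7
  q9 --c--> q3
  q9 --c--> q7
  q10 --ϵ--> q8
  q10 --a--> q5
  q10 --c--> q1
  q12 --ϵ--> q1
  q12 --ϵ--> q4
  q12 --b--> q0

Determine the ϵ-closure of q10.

{q2, q8, q10, q11}

Start with {q10}.
From q10 via ϵ: add q8.
From q8 via ϵ: add q2.
From q2 via ϵ: add q11.
No new states can be added; the closed set is {q2, q8, q10, q11}.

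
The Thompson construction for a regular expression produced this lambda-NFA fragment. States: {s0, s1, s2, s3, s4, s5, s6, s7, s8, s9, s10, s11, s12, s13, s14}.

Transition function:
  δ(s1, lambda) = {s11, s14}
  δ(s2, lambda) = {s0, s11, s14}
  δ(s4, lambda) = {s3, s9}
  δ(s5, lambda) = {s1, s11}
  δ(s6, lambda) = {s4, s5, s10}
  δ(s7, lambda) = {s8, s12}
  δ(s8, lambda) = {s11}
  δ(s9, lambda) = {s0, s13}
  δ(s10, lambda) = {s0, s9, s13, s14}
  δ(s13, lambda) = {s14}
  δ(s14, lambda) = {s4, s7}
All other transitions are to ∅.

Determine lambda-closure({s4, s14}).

{s0, s3, s4, s7, s8, s9, s11, s12, s13, s14}

Start with {s4, s14}.
From s4 via lambda: add s3, s9.
From s14 via lambda: add s7.
From s7 via lambda: add s8, s12.
From s9 via lambda: add s0, s13.
From s8 via lambda: add s11.
No new states can be added; the closed set is {s0, s3, s4, s7, s8, s9, s11, s12, s13, s14}.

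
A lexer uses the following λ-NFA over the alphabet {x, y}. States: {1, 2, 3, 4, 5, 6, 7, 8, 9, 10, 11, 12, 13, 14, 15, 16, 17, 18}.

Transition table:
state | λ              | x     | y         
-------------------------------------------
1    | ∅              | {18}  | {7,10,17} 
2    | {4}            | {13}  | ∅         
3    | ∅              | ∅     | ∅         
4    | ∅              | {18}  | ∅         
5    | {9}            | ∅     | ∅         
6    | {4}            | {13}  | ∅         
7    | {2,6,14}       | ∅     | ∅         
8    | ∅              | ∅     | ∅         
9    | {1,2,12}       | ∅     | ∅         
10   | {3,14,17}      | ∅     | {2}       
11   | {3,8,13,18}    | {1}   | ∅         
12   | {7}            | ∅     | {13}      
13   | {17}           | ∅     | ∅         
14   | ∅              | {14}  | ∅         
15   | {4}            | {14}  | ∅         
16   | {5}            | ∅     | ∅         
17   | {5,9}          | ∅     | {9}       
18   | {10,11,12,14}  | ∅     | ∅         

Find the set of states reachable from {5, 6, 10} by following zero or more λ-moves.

{1, 2, 3, 4, 5, 6, 7, 9, 10, 12, 14, 17}

Start with {5, 6, 10}.
From 5 via λ: add 9.
From 6 via λ: add 4.
From 10 via λ: add 3, 14, 17.
From 9 via λ: add 1, 2, 12.
From 12 via λ: add 7.
No new states can be added; the closed set is {1, 2, 3, 4, 5, 6, 7, 9, 10, 12, 14, 17}.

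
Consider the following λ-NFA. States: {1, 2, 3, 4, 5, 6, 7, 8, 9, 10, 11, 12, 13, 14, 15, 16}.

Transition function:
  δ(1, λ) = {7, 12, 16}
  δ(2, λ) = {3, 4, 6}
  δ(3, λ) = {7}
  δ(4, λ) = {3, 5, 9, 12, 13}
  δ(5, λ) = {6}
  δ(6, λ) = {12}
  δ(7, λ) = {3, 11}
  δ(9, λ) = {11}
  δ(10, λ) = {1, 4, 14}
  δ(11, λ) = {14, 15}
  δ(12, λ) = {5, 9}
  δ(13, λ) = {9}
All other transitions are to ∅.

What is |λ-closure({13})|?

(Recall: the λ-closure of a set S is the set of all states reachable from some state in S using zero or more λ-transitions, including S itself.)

Start with {13}.
From 13 via λ: add 9.
From 9 via λ: add 11.
From 11 via λ: add 14, 15.
λ-closure = {9, 11, 13, 14, 15}, which has 5 states.

5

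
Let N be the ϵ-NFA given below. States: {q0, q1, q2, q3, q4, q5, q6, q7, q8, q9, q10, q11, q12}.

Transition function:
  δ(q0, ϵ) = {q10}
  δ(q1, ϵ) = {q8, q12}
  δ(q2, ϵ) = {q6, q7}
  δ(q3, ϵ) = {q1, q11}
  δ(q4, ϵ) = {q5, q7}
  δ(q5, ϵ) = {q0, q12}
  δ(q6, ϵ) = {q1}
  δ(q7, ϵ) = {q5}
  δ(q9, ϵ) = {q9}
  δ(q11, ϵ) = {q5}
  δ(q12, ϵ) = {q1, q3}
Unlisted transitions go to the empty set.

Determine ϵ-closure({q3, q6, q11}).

{q0, q1, q3, q5, q6, q8, q10, q11, q12}

Start with {q3, q6, q11}.
From q3 via ϵ: add q1.
From q11 via ϵ: add q5.
From q1 via ϵ: add q8, q12.
From q5 via ϵ: add q0.
From q0 via ϵ: add q10.
No new states can be added; the closed set is {q0, q1, q3, q5, q6, q8, q10, q11, q12}.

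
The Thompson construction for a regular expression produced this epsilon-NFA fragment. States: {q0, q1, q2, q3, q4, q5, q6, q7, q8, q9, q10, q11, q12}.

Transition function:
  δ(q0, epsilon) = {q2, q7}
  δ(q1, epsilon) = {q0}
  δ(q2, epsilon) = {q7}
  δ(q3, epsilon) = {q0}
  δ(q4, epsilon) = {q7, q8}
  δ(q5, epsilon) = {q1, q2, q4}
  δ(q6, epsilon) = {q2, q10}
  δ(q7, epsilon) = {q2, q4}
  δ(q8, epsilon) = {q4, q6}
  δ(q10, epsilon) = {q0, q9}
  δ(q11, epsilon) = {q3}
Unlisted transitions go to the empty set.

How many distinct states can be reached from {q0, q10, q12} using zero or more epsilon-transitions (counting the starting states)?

Start with {q0, q10, q12}.
From q0 via epsilon: add q2, q7.
From q10 via epsilon: add q9.
From q7 via epsilon: add q4.
From q4 via epsilon: add q8.
From q8 via epsilon: add q6.
epsilon-closure = {q0, q2, q4, q6, q7, q8, q9, q10, q12}, which has 9 states.

9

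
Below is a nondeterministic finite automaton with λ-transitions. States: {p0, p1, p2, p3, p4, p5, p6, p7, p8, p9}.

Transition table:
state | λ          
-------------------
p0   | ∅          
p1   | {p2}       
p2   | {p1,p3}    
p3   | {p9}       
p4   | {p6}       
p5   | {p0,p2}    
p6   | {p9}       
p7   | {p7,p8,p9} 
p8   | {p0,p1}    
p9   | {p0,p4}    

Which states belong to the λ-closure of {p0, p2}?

Start with {p0, p2}.
From p2 via λ: add p1, p3.
From p3 via λ: add p9.
From p9 via λ: add p4.
From p4 via λ: add p6.
No new states can be added; the closed set is {p0, p1, p2, p3, p4, p6, p9}.

{p0, p1, p2, p3, p4, p6, p9}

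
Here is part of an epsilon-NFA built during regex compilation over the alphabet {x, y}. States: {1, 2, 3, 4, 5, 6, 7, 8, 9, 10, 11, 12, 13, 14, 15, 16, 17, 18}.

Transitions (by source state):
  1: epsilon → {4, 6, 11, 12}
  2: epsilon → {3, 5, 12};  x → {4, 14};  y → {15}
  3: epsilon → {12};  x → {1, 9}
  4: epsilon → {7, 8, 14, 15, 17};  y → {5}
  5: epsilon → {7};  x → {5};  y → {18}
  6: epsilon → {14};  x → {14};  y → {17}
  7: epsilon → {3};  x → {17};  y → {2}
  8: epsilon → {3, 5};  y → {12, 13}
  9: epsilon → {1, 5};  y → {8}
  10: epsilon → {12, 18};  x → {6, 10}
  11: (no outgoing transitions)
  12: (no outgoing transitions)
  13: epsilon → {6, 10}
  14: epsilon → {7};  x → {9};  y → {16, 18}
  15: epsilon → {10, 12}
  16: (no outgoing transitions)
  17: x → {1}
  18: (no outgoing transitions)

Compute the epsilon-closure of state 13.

Start with {13}.
From 13 via epsilon: add 6, 10.
From 6 via epsilon: add 14.
From 10 via epsilon: add 12, 18.
From 14 via epsilon: add 7.
From 7 via epsilon: add 3.
No new states can be added; the closed set is {3, 6, 7, 10, 12, 13, 14, 18}.

{3, 6, 7, 10, 12, 13, 14, 18}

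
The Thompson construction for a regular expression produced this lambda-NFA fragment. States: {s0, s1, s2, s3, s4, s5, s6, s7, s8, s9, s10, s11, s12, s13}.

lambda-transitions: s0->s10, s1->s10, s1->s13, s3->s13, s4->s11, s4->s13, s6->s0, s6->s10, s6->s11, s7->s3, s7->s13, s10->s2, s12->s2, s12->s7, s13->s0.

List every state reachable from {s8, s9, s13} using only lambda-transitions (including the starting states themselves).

Start with {s8, s9, s13}.
From s13 via lambda: add s0.
From s0 via lambda: add s10.
From s10 via lambda: add s2.
No new states can be added; the closed set is {s0, s2, s8, s9, s10, s13}.

{s0, s2, s8, s9, s10, s13}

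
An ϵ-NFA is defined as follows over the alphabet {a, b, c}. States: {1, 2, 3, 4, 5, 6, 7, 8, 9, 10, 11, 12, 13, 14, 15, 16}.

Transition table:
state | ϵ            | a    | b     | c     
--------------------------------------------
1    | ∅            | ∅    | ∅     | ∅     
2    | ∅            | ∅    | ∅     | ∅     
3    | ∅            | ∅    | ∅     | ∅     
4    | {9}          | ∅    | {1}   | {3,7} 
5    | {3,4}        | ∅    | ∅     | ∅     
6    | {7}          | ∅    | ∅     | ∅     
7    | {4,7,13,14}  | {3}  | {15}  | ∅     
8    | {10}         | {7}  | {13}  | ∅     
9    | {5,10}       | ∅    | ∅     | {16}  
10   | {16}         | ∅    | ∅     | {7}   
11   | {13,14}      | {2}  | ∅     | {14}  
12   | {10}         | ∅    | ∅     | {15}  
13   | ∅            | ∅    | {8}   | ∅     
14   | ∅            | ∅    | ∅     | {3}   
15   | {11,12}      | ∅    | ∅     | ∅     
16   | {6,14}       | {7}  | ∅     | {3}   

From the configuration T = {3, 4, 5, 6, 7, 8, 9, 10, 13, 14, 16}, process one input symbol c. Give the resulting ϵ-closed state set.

4 on c → {3, 7}.
9 on c → {16}.
10 on c → {7}.
14 on c → {3}.
16 on c → {3}.
No c-transition from 3, 5, 6, 7, 8, 13.
Union after reading c: {3, 7, 16}.
Now take the ϵ-closure:
From 7 via ϵ: add 4, 13, 14.
From 16 via ϵ: add 6.
From 4 via ϵ: add 9.
From 9 via ϵ: add 5, 10.
No new states can be added; the closed set is {3, 4, 5, 6, 7, 9, 10, 13, 14, 16}.

{3, 4, 5, 6, 7, 9, 10, 13, 14, 16}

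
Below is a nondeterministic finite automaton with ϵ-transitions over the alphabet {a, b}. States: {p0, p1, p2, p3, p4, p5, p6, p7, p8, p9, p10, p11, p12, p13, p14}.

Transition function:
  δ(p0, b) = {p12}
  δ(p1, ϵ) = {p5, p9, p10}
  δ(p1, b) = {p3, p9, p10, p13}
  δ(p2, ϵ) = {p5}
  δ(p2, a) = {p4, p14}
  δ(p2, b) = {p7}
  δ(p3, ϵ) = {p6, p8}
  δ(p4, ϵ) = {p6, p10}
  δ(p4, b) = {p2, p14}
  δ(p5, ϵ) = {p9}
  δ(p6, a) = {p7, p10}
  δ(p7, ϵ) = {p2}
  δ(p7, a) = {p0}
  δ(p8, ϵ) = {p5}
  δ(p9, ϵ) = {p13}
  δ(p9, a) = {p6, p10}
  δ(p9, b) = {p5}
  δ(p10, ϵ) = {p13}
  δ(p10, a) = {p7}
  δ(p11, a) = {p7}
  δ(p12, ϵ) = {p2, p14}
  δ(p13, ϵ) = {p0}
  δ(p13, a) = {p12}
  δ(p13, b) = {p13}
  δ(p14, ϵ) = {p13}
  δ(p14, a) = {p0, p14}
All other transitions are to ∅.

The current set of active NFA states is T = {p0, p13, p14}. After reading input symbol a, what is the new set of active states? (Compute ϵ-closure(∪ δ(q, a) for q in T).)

{p0, p2, p5, p9, p12, p13, p14}

p13 on a → {p12}.
p14 on a → {p0, p14}.
No a-transition from p0.
Union after reading a: {p0, p12, p14}.
Now take the ϵ-closure:
From p12 via ϵ: add p2.
From p14 via ϵ: add p13.
From p2 via ϵ: add p5.
From p5 via ϵ: add p9.
No new states can be added; the closed set is {p0, p2, p5, p9, p12, p13, p14}.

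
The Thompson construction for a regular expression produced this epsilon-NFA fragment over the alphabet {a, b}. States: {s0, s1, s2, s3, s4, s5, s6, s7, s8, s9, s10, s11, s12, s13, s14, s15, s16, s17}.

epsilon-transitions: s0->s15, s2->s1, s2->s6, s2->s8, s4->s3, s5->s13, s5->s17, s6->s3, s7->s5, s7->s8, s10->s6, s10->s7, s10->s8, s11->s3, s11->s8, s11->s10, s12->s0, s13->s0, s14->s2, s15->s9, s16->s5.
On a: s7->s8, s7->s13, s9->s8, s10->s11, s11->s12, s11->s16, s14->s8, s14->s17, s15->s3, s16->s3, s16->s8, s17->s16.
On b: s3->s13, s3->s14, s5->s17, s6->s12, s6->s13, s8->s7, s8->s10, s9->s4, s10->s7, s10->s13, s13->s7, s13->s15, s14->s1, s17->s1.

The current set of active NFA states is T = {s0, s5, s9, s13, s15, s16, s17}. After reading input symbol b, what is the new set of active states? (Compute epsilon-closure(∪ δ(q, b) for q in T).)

s5 on b → {s17}.
s9 on b → {s4}.
s13 on b → {s7, s15}.
s17 on b → {s1}.
No b-transition from s0, s15, s16.
Union after reading b: {s1, s4, s7, s15, s17}.
Now take the epsilon-closure:
From s4 via epsilon: add s3.
From s7 via epsilon: add s5, s8.
From s15 via epsilon: add s9.
From s5 via epsilon: add s13.
From s13 via epsilon: add s0.
No new states can be added; the closed set is {s0, s1, s3, s4, s5, s7, s8, s9, s13, s15, s17}.

{s0, s1, s3, s4, s5, s7, s8, s9, s13, s15, s17}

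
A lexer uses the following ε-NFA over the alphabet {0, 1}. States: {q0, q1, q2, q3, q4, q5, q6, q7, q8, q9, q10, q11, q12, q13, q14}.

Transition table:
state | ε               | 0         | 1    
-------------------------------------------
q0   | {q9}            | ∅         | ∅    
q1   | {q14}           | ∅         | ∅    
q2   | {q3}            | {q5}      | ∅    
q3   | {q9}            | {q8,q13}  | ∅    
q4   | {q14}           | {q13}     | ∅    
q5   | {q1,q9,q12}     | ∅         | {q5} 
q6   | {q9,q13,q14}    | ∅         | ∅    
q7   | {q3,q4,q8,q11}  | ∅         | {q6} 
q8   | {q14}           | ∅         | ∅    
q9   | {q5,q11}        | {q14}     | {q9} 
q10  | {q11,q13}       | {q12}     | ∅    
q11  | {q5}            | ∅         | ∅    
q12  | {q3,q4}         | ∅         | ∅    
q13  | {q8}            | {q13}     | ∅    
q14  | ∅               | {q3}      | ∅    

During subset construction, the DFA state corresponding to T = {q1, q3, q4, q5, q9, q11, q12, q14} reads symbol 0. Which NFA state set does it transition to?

q3 on 0 → {q8, q13}.
q4 on 0 → {q13}.
q9 on 0 → {q14}.
q14 on 0 → {q3}.
No 0-transition from q1, q5, q11, q12.
Union after reading 0: {q3, q8, q13, q14}.
Now take the ε-closure:
From q3 via ε: add q9.
From q9 via ε: add q5, q11.
From q5 via ε: add q1, q12.
From q12 via ε: add q4.
No new states can be added; the closed set is {q1, q3, q4, q5, q8, q9, q11, q12, q13, q14}.

{q1, q3, q4, q5, q8, q9, q11, q12, q13, q14}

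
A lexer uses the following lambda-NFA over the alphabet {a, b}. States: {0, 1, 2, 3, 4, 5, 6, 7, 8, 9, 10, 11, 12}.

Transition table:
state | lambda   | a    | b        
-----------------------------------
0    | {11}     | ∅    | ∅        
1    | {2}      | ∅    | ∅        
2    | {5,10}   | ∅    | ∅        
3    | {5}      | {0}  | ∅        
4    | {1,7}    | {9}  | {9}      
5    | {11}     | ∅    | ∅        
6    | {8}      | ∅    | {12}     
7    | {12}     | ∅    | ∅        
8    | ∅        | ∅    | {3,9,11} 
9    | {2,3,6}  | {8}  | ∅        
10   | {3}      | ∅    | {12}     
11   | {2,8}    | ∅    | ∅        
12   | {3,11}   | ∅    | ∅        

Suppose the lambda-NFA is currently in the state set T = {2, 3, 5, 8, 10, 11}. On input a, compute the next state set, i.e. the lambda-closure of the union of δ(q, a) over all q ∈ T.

{0, 2, 3, 5, 8, 10, 11}

3 on a → {0}.
No a-transition from 2, 5, 8, 10, 11.
Union after reading a: {0}.
Now take the lambda-closure:
From 0 via lambda: add 11.
From 11 via lambda: add 2, 8.
From 2 via lambda: add 5, 10.
From 10 via lambda: add 3.
No new states can be added; the closed set is {0, 2, 3, 5, 8, 10, 11}.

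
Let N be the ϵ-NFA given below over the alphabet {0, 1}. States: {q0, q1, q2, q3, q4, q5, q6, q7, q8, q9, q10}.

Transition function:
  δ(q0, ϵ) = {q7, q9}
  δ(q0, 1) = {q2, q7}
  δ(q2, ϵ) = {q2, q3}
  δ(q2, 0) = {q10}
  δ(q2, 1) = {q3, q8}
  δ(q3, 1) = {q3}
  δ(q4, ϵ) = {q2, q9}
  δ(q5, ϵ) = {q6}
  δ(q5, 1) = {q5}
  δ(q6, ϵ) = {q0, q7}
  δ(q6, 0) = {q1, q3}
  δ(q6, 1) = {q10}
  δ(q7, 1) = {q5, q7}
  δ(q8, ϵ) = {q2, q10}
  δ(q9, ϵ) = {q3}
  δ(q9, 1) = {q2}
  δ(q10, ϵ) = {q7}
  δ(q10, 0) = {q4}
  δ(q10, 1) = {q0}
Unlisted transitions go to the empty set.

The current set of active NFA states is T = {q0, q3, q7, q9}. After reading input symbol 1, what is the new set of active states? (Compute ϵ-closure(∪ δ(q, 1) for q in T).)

{q0, q2, q3, q5, q6, q7, q9}

q0 on 1 → {q2, q7}.
q3 on 1 → {q3}.
q7 on 1 → {q5, q7}.
q9 on 1 → {q2}.
Union after reading 1: {q2, q3, q5, q7}.
Now take the ϵ-closure:
From q5 via ϵ: add q6.
From q6 via ϵ: add q0.
From q0 via ϵ: add q9.
No new states can be added; the closed set is {q0, q2, q3, q5, q6, q7, q9}.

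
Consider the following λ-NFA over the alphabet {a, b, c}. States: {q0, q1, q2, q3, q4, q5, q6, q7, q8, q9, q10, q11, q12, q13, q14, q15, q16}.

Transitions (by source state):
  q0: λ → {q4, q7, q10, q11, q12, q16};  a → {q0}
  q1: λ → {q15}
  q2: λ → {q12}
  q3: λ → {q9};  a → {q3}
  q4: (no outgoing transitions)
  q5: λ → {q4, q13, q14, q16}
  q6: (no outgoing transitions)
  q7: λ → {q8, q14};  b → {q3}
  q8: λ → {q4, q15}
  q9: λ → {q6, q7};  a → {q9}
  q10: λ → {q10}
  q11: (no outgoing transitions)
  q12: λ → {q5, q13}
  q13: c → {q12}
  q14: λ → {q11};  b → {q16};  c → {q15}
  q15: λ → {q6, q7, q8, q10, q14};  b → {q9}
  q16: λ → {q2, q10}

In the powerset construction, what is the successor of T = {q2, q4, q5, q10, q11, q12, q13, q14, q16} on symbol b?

{q2, q4, q5, q10, q11, q12, q13, q14, q16}

q14 on b → {q16}.
No b-transition from q2, q4, q5, q10, q11, q12, q13, q16.
Union after reading b: {q16}.
Now take the λ-closure:
From q16 via λ: add q2, q10.
From q2 via λ: add q12.
From q12 via λ: add q5, q13.
From q5 via λ: add q4, q14.
From q14 via λ: add q11.
No new states can be added; the closed set is {q2, q4, q5, q10, q11, q12, q13, q14, q16}.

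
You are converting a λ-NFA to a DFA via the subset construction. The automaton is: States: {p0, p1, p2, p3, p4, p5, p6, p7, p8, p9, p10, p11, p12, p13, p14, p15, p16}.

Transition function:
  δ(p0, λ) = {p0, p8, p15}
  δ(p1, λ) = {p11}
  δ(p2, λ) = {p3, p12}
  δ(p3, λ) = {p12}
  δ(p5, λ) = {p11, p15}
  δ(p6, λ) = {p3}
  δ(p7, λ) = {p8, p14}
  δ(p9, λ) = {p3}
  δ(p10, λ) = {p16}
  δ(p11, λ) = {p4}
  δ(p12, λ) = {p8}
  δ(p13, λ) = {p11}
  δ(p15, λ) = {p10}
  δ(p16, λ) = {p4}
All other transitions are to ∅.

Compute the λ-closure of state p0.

Start with {p0}.
From p0 via λ: add p8, p15.
From p15 via λ: add p10.
From p10 via λ: add p16.
From p16 via λ: add p4.
No new states can be added; the closed set is {p0, p4, p8, p10, p15, p16}.

{p0, p4, p8, p10, p15, p16}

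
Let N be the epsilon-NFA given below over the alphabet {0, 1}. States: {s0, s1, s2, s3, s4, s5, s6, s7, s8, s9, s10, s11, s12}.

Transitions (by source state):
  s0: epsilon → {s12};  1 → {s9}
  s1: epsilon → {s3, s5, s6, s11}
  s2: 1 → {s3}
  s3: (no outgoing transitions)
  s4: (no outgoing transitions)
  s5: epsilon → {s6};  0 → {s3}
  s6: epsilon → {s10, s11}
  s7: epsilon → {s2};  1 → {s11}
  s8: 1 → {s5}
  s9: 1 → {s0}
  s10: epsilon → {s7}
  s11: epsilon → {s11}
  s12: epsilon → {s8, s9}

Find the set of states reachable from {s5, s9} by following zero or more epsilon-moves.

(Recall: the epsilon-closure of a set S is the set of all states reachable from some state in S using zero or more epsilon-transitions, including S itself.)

Start with {s5, s9}.
From s5 via epsilon: add s6.
From s6 via epsilon: add s10, s11.
From s10 via epsilon: add s7.
From s7 via epsilon: add s2.
No new states can be added; the closed set is {s2, s5, s6, s7, s9, s10, s11}.

{s2, s5, s6, s7, s9, s10, s11}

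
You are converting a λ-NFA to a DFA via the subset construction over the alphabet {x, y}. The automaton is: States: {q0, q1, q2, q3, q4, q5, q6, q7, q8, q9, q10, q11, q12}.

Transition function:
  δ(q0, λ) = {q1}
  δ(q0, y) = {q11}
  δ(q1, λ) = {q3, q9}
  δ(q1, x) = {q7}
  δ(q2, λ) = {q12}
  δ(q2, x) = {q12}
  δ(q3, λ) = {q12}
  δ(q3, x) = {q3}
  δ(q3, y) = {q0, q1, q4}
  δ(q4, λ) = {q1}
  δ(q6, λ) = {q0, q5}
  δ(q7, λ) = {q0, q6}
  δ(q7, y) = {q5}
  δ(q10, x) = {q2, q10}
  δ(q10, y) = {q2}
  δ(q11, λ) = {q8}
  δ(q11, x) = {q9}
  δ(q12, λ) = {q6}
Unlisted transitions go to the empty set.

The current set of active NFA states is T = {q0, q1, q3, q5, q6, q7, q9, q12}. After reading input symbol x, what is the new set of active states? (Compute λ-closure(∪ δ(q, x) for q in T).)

{q0, q1, q3, q5, q6, q7, q9, q12}

q1 on x → {q7}.
q3 on x → {q3}.
No x-transition from q0, q5, q6, q7, q9, q12.
Union after reading x: {q3, q7}.
Now take the λ-closure:
From q3 via λ: add q12.
From q7 via λ: add q0, q6.
From q0 via λ: add q1.
From q6 via λ: add q5.
From q1 via λ: add q9.
No new states can be added; the closed set is {q0, q1, q3, q5, q6, q7, q9, q12}.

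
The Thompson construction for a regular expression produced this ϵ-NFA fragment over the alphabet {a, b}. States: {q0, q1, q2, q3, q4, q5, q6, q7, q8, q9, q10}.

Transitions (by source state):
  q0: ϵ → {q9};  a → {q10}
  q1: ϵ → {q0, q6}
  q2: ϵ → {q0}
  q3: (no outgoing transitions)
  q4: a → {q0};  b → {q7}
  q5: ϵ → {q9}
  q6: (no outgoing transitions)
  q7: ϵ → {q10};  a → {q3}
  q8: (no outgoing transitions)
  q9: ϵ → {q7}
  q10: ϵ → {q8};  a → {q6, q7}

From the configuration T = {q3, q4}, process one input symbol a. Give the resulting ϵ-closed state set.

q4 on a → {q0}.
No a-transition from q3.
Union after reading a: {q0}.
Now take the ϵ-closure:
From q0 via ϵ: add q9.
From q9 via ϵ: add q7.
From q7 via ϵ: add q10.
From q10 via ϵ: add q8.
No new states can be added; the closed set is {q0, q7, q8, q9, q10}.

{q0, q7, q8, q9, q10}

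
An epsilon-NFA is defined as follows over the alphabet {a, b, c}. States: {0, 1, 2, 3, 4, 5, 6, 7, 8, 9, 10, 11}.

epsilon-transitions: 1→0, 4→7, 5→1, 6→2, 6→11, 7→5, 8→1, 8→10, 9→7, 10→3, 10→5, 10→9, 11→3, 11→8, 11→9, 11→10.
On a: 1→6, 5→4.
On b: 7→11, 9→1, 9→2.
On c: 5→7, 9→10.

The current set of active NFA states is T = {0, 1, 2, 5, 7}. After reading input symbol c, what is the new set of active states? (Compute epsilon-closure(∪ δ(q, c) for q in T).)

5 on c → {7}.
No c-transition from 0, 1, 2, 7.
Union after reading c: {7}.
Now take the epsilon-closure:
From 7 via epsilon: add 5.
From 5 via epsilon: add 1.
From 1 via epsilon: add 0.
No new states can be added; the closed set is {0, 1, 5, 7}.

{0, 1, 5, 7}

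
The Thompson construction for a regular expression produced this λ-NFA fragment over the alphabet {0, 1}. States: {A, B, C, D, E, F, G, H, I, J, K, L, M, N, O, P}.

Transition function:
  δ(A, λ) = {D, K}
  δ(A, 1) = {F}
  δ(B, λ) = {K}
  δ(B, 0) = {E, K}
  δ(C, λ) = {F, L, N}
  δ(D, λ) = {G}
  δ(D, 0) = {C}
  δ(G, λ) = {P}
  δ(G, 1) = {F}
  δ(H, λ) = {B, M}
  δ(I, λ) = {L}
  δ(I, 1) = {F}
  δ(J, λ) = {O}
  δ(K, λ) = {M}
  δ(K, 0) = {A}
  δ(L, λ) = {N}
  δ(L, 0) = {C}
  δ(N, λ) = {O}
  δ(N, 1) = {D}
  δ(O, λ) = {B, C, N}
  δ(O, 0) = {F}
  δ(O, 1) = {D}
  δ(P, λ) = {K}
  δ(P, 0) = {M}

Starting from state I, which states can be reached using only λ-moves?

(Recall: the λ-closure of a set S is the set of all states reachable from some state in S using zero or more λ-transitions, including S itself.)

Start with {I}.
From I via λ: add L.
From L via λ: add N.
From N via λ: add O.
From O via λ: add B, C.
From B via λ: add K.
From C via λ: add F.
From K via λ: add M.
No new states can be added; the closed set is {B, C, F, I, K, L, M, N, O}.

{B, C, F, I, K, L, M, N, O}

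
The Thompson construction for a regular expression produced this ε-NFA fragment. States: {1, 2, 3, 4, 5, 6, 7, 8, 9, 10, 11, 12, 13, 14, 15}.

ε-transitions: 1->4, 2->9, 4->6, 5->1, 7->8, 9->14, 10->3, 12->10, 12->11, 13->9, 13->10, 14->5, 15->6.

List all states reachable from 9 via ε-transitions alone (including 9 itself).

{1, 4, 5, 6, 9, 14}

Start with {9}.
From 9 via ε: add 14.
From 14 via ε: add 5.
From 5 via ε: add 1.
From 1 via ε: add 4.
From 4 via ε: add 6.
No new states can be added; the closed set is {1, 4, 5, 6, 9, 14}.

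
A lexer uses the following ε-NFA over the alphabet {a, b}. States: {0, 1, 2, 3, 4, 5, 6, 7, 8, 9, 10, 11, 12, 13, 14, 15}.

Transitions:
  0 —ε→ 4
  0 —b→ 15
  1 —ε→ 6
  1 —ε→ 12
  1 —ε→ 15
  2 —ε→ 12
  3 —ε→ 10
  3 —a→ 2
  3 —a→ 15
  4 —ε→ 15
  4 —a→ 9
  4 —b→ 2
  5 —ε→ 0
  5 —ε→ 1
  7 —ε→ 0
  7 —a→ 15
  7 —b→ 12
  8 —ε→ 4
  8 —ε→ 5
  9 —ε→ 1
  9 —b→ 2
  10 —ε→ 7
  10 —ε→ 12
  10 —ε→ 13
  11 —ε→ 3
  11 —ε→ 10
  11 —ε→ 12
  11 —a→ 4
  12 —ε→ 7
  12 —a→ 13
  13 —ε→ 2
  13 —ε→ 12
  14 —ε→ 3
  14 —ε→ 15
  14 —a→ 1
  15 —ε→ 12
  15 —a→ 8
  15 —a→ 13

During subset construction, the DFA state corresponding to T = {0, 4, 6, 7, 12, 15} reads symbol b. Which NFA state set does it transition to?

{0, 2, 4, 7, 12, 15}

0 on b → {15}.
4 on b → {2}.
7 on b → {12}.
No b-transition from 6, 12, 15.
Union after reading b: {2, 12, 15}.
Now take the ε-closure:
From 12 via ε: add 7.
From 7 via ε: add 0.
From 0 via ε: add 4.
No new states can be added; the closed set is {0, 2, 4, 7, 12, 15}.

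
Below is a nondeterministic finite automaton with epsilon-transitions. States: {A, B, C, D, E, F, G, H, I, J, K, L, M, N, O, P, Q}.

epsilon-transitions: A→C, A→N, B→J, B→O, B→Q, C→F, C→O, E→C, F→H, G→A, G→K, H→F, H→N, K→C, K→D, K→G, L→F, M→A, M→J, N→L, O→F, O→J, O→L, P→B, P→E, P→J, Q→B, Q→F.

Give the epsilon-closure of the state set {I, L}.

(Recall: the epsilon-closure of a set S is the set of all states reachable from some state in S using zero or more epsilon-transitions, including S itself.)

{F, H, I, L, N}

Start with {I, L}.
From L via epsilon: add F.
From F via epsilon: add H.
From H via epsilon: add N.
No new states can be added; the closed set is {F, H, I, L, N}.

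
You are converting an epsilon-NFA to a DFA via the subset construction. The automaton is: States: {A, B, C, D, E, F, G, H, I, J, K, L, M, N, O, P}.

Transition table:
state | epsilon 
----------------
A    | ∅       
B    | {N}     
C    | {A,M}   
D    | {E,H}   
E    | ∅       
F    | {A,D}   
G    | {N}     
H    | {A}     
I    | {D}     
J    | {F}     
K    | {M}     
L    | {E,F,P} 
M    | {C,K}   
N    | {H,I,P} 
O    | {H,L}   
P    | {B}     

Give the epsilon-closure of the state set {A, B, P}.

Start with {A, B, P}.
From B via epsilon: add N.
From N via epsilon: add H, I.
From I via epsilon: add D.
From D via epsilon: add E.
No new states can be added; the closed set is {A, B, D, E, H, I, N, P}.

{A, B, D, E, H, I, N, P}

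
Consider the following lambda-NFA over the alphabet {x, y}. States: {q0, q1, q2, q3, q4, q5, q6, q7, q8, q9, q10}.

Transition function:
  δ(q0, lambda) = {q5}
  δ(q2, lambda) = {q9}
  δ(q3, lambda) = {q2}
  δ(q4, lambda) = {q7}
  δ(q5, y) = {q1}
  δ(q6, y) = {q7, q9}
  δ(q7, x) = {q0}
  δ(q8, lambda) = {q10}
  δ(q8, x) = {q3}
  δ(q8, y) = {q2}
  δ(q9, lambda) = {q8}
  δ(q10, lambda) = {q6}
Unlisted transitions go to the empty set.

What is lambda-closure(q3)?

{q2, q3, q6, q8, q9, q10}

Start with {q3}.
From q3 via lambda: add q2.
From q2 via lambda: add q9.
From q9 via lambda: add q8.
From q8 via lambda: add q10.
From q10 via lambda: add q6.
No new states can be added; the closed set is {q2, q3, q6, q8, q9, q10}.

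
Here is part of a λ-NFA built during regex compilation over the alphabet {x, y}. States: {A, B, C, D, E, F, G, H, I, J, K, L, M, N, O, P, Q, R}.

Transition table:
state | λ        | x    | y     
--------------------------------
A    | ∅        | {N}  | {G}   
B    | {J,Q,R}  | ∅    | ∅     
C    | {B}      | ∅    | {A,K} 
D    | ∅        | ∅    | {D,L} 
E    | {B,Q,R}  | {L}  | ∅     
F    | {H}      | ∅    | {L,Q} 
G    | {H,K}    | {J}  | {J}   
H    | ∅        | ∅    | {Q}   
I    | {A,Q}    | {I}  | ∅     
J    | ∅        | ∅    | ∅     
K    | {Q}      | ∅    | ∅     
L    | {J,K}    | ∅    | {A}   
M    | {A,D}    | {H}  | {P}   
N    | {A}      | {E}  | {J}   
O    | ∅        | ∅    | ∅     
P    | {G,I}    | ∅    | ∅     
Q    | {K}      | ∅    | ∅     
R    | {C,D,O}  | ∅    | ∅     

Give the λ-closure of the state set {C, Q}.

{B, C, D, J, K, O, Q, R}

Start with {C, Q}.
From C via λ: add B.
From Q via λ: add K.
From B via λ: add J, R.
From R via λ: add D, O.
No new states can be added; the closed set is {B, C, D, J, K, O, Q, R}.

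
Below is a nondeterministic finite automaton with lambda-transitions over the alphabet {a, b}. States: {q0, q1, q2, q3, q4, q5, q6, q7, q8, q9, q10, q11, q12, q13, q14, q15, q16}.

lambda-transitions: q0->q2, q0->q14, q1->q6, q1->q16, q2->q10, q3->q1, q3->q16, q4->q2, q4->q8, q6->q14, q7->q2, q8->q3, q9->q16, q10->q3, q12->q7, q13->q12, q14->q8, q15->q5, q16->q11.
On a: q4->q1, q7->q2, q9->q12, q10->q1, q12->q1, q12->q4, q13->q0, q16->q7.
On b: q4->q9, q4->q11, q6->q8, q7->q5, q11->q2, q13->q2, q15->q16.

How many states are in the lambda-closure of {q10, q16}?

8

Start with {q10, q16}.
From q10 via lambda: add q3.
From q16 via lambda: add q11.
From q3 via lambda: add q1.
From q1 via lambda: add q6.
From q6 via lambda: add q14.
From q14 via lambda: add q8.
lambda-closure = {q1, q3, q6, q8, q10, q11, q14, q16}, which has 8 states.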